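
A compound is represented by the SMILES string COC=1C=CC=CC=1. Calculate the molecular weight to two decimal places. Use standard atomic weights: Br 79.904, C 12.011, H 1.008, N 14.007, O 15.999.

108.14 g/mol

First, the molecular formula is C7H8O (counting implicit H from valence).
  C: 7 × 12.011 = 84.077
  H: 8 × 1.008 = 8.064
  O: 1 × 15.999 = 15.999
Sum: 7×12.011 + 8×1.008 + 1×15.999 = 108.140 → 108.14 g/mol.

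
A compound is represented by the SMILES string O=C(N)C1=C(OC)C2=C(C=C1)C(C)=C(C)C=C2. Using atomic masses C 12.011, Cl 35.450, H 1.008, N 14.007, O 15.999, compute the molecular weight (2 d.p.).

229.28 g/mol

First, the molecular formula is C14H15NO2 (counting implicit H from valence).
  C: 14 × 12.011 = 168.154
  H: 15 × 1.008 = 15.120
  N: 1 × 14.007 = 14.007
  O: 2 × 15.999 = 31.998
Sum: 14×12.011 + 15×1.008 + 1×14.007 + 2×15.999 = 229.279 → 229.28 g/mol.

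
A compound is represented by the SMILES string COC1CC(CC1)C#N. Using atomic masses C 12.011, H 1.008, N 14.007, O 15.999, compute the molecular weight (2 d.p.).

First, the molecular formula is C7H11NO (counting implicit H from valence).
  C: 7 × 12.011 = 84.077
  H: 11 × 1.008 = 11.088
  N: 1 × 14.007 = 14.007
  O: 1 × 15.999 = 15.999
Sum: 7×12.011 + 11×1.008 + 1×14.007 + 1×15.999 = 125.171 → 125.17 g/mol.

125.17 g/mol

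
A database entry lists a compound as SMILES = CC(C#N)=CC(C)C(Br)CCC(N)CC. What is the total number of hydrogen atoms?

Walk through each heavy atom and fill implicit hydrogens from standard valence (C 4, N 3, O 2, S 2, halogen 1):
  atom 1: C, bond orders sum to 1 (valence 4) → 3 H
  atom 2: C, bond orders sum to 4 (valence 4) → 0 H
  atom 3: C, bond orders sum to 4 (valence 4) → 0 H
  atom 4: N, bond orders sum to 3 (valence 3) → 0 H
  atom 5: C, bond orders sum to 3 (valence 4) → 1 H
  atom 6: C, bond orders sum to 3 (valence 4) → 1 H
  atom 7: C, bond orders sum to 1 (valence 4) → 3 H
  atom 8: C, bond orders sum to 3 (valence 4) → 1 H
  atom 9: Br (halogen, monovalent) → 0 H
  atom 10: C, bond orders sum to 2 (valence 4) → 2 H
  atom 11: C, bond orders sum to 2 (valence 4) → 2 H
  atom 12: C, bond orders sum to 3 (valence 4) → 1 H
  atom 13: N, bond orders sum to 1 (valence 3) → 2 H
  atom 14: C, bond orders sum to 2 (valence 4) → 2 H
  atom 15: C, bond orders sum to 1 (valence 4) → 3 H
Total hydrogens: 21.

21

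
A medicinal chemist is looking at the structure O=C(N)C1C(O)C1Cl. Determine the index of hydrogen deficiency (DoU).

2

Degree of unsaturation = (number of rings) + (number of π bonds).
Ring closures in the SMILES: 1.
π bonds: 1 double bond (each 1 DoU) → 1 DoU from unsaturation.
Total DoU = 1 + 1 = 2.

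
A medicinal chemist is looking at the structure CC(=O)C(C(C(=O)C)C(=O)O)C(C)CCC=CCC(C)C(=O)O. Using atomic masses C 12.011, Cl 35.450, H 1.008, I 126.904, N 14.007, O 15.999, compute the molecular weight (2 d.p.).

First, the molecular formula is C17H26O6 (counting implicit H from valence).
  C: 17 × 12.011 = 204.187
  H: 26 × 1.008 = 26.208
  O: 6 × 15.999 = 95.994
Sum: 17×12.011 + 26×1.008 + 6×15.999 = 326.389 → 326.39 g/mol.

326.39 g/mol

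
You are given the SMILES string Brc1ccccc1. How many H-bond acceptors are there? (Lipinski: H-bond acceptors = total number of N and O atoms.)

0

N atoms: 0; O atoms: 0.
Lipinski HBA = 0 + 0 = 0.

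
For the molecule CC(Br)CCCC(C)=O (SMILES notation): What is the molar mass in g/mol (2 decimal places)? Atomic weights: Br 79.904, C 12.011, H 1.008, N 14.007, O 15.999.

193.08 g/mol

First, the molecular formula is C7H13BrO (counting implicit H from valence).
  Br: 1 × 79.904 = 79.904
  C: 7 × 12.011 = 84.077
  H: 13 × 1.008 = 13.104
  O: 1 × 15.999 = 15.999
Sum: 1×79.904 + 7×12.011 + 13×1.008 + 1×15.999 = 193.084 → 193.08 g/mol.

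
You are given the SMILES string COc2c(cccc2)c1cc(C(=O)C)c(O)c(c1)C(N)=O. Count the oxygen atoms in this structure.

Scan the SMILES for O atoms (remember two-letter symbols like Cl and Br are single atoms).
Oxygen count: 4.

4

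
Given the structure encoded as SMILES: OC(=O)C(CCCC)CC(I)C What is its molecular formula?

Walk through each heavy atom and fill implicit hydrogens from standard valence (C 4, N 3, O 2, S 2, halogen 1):
  atom 1: O, bond orders sum to 1 (valence 2) → 1 H
  atom 2: C, bond orders sum to 4 (valence 4) → 0 H
  atom 3: O, bond orders sum to 2 (valence 2) → 0 H
  atom 4: C, bond orders sum to 3 (valence 4) → 1 H
  atom 5: C, bond orders sum to 2 (valence 4) → 2 H
  atom 6: C, bond orders sum to 2 (valence 4) → 2 H
  atom 7: C, bond orders sum to 2 (valence 4) → 2 H
  atom 8: C, bond orders sum to 1 (valence 4) → 3 H
  atom 9: C, bond orders sum to 2 (valence 4) → 2 H
  atom 10: C, bond orders sum to 3 (valence 4) → 1 H
  atom 11: I (halogen, monovalent) → 0 H
  atom 12: C, bond orders sum to 1 (valence 4) → 3 H
Totals → C:9, H:17, I:1, O:2.

C9H17IO2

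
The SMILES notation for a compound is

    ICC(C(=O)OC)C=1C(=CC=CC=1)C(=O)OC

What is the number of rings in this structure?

In SMILES, each pair of matching ring-closure digits denotes one ring-closing bond; the number of such bonds equals the number of independent rings.
Ring-closure bonds here: 1.

1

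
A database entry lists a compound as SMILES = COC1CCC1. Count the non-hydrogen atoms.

Every atom symbol written in the SMILES (organic subset) is one heavy atom; implicit H are not written.
Heavy atoms by element → C:5, O:1.
Total: 6.

6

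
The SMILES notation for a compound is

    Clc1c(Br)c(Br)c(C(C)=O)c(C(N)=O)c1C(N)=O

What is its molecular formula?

Walk through each heavy atom and fill implicit hydrogens from standard valence (C 4, N 3, O 2, S 2, halogen 1); for lowercase aromatic atoms, an aromatic c carries 1 H when it has two neighbours and 0 H with three, and aromatic n carries 0 H:
  atom 1: Cl (halogen, monovalent) → 0 H
  atom 2: aromatic c, 3 neighbours → 0 H
  atom 3: aromatic c, 3 neighbours → 0 H
  atom 4: Br (halogen, monovalent) → 0 H
  atom 5: aromatic c, 3 neighbours → 0 H
  atom 6: Br (halogen, monovalent) → 0 H
  atom 7: aromatic c, 3 neighbours → 0 H
  atom 8: C, bond orders sum to 4 (valence 4) → 0 H
  atom 9: C, bond orders sum to 1 (valence 4) → 3 H
  atom 10: O, bond orders sum to 2 (valence 2) → 0 H
  atom 11: aromatic c, 3 neighbours → 0 H
  atom 12: C, bond orders sum to 4 (valence 4) → 0 H
  atom 13: N, bond orders sum to 1 (valence 3) → 2 H
  atom 14: O, bond orders sum to 2 (valence 2) → 0 H
  atom 15: aromatic c, 3 neighbours → 0 H
  atom 16: C, bond orders sum to 4 (valence 4) → 0 H
  atom 17: N, bond orders sum to 1 (valence 3) → 2 H
  atom 18: O, bond orders sum to 2 (valence 2) → 0 H
Totals → C:10, H:7, Br:2, Cl:1, N:2, O:3.
In Hill order: C10H7Br2ClN2O3.

C10H7Br2ClN2O3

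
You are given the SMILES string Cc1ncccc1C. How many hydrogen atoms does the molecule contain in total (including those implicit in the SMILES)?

Walk through each heavy atom and fill implicit hydrogens from standard valence (C 4, N 3, O 2, S 2, halogen 1); for lowercase aromatic atoms, an aromatic c carries 1 H when it has two neighbours and 0 H with three, and aromatic n carries 0 H:
  atom 1: C, bond orders sum to 1 (valence 4) → 3 H
  atom 2: aromatic c, 3 neighbours → 0 H
  atom 3: aromatic n, 2 neighbours → 0 H
  atom 4: aromatic c, 2 neighbours → 1 H
  atom 5: aromatic c, 2 neighbours → 1 H
  atom 6: aromatic c, 2 neighbours → 1 H
  atom 7: aromatic c, 3 neighbours → 0 H
  atom 8: C, bond orders sum to 1 (valence 4) → 3 H
Total hydrogens: 9.

9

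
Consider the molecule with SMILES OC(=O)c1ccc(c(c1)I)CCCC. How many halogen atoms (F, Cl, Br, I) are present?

1

Halogen atoms appear at heavy-atom position 10 (1×I).
Other groups present: 1 carboxylic acid.
Halogen count: 1.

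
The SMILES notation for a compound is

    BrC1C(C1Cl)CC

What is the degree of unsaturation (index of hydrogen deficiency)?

Degree of unsaturation = (number of rings) + (number of π bonds).
Ring closures in the SMILES: 1.
π bonds: none → 0 DoU from unsaturation.
Total DoU = 1 + 0 = 1.

1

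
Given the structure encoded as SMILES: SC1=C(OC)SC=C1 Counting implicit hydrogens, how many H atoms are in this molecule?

6

Walk through each heavy atom and fill implicit hydrogens from standard valence (C 4, N 3, O 2, S 2, halogen 1):
  atom 1: S, bond orders sum to 1 (valence 2) → 1 H
  atom 2: C, bond orders sum to 4 (valence 4) → 0 H
  atom 3: C, bond orders sum to 4 (valence 4) → 0 H
  atom 4: O, bond orders sum to 2 (valence 2) → 0 H
  atom 5: C, bond orders sum to 1 (valence 4) → 3 H
  atom 6: S, bond orders sum to 2 (valence 2) → 0 H
  atom 7: C, bond orders sum to 3 (valence 4) → 1 H
  atom 8: C, bond orders sum to 3 (valence 4) → 1 H
Total hydrogens: 6.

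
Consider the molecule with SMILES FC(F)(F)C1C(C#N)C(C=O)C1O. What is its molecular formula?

C7H6F3NO2

Walk through each heavy atom and fill implicit hydrogens from standard valence (C 4, N 3, O 2, S 2, halogen 1):
  atom 1: F (halogen, monovalent) → 0 H
  atom 2: C, bond orders sum to 4 (valence 4) → 0 H
  atom 3: F (halogen, monovalent) → 0 H
  atom 4: F (halogen, monovalent) → 0 H
  atom 5: C, bond orders sum to 3 (valence 4) → 1 H
  atom 6: C, bond orders sum to 3 (valence 4) → 1 H
  atom 7: C, bond orders sum to 4 (valence 4) → 0 H
  atom 8: N, bond orders sum to 3 (valence 3) → 0 H
  atom 9: C, bond orders sum to 3 (valence 4) → 1 H
  atom 10: C, bond orders sum to 3 (valence 4) → 1 H
  atom 11: O, bond orders sum to 2 (valence 2) → 0 H
  atom 12: C, bond orders sum to 3 (valence 4) → 1 H
  atom 13: O, bond orders sum to 1 (valence 2) → 1 H
Totals → C:7, H:6, F:3, N:1, O:2.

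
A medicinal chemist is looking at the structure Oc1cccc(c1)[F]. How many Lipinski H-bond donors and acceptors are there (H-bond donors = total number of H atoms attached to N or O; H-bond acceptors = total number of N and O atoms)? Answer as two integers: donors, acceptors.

Donors: find every N or O and count the H atoms it carries.
  atom 1 (O): bond orders sum to 1 → 1 H
Lipinski HBD = 1.
Acceptors: N atoms = 0, O atoms = 1 → HBA = 1.

1, 1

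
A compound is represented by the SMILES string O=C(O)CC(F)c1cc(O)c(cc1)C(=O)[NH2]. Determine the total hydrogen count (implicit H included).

Walk through each heavy atom and fill implicit hydrogens from standard valence (C 4, N 3, O 2, S 2, halogen 1); for lowercase aromatic atoms, an aromatic c carries 1 H when it has two neighbours and 0 H with three, and aromatic n carries 0 H:
  atom 1: O, bond orders sum to 2 (valence 2) → 0 H
  atom 2: C, bond orders sum to 4 (valence 4) → 0 H
  atom 3: O, bond orders sum to 1 (valence 2) → 1 H
  atom 4: C, bond orders sum to 2 (valence 4) → 2 H
  atom 5: C, bond orders sum to 3 (valence 4) → 1 H
  atom 6: F (halogen, monovalent) → 0 H
  atom 7: aromatic c, 3 neighbours → 0 H
  atom 8: aromatic c, 2 neighbours → 1 H
  atom 9: aromatic c, 3 neighbours → 0 H
  atom 10: O, bond orders sum to 1 (valence 2) → 1 H
  atom 11: aromatic c, 3 neighbours → 0 H
  atom 12: aromatic c, 2 neighbours → 1 H
  atom 13: aromatic c, 2 neighbours → 1 H
  atom 14: C, bond orders sum to 4 (valence 4) → 0 H
  atom 15: O, bond orders sum to 2 (valence 2) → 0 H
  atom 16: N with explicit H count 2
Total hydrogens: 10.

10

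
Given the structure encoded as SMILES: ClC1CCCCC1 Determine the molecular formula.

C6H11Cl

Walk through each heavy atom and fill implicit hydrogens from standard valence (C 4, N 3, O 2, S 2, halogen 1):
  atom 1: Cl (halogen, monovalent) → 0 H
  atom 2: C, bond orders sum to 3 (valence 4) → 1 H
  atom 3: C, bond orders sum to 2 (valence 4) → 2 H
  atom 4: C, bond orders sum to 2 (valence 4) → 2 H
  atom 5: C, bond orders sum to 2 (valence 4) → 2 H
  atom 6: C, bond orders sum to 2 (valence 4) → 2 H
  atom 7: C, bond orders sum to 2 (valence 4) → 2 H
Totals → C:6, H:11, Cl:1.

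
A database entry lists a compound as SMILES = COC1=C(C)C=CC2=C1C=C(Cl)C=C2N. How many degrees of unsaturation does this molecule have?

Molecular formula: C12H12ClNO.
DoU = (2C + 2 + N − H − X) / 2, where X is the halogen count and O/S are ignored.
    = (2·12 + 2 + 1 − 12 − 1) / 2 = 14 / 2 = 7.

7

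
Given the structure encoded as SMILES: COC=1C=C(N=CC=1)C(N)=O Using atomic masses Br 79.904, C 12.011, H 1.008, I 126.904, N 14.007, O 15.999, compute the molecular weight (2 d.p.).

152.15 g/mol

First, the molecular formula is C7H8N2O2 (counting implicit H from valence).
  C: 7 × 12.011 = 84.077
  H: 8 × 1.008 = 8.064
  N: 2 × 14.007 = 28.014
  O: 2 × 15.999 = 31.998
Sum: 7×12.011 + 8×1.008 + 2×14.007 + 2×15.999 = 152.153 → 152.15 g/mol.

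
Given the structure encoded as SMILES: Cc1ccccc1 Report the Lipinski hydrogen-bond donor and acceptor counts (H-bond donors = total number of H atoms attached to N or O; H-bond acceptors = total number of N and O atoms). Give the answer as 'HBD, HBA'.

Donors: find every N or O and count the H atoms it carries.
  (no N or O atoms present)
Lipinski HBD = 0.
Acceptors: N atoms = 0, O atoms = 0 → HBA = 0.

0, 0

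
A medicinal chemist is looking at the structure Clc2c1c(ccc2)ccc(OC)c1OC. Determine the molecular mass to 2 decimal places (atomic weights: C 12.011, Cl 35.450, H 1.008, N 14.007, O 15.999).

222.67 g/mol

First, the molecular formula is C12H11ClO2 (counting implicit H from valence).
  C: 12 × 12.011 = 144.132
  Cl: 1 × 35.450 = 35.450
  H: 11 × 1.008 = 11.088
  O: 2 × 15.999 = 31.998
Sum: 12×12.011 + 1×35.450 + 11×1.008 + 2×15.999 = 222.668 → 222.67 g/mol.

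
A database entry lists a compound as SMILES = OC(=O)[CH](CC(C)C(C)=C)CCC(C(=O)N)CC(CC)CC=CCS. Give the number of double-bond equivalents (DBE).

4

Molecular formula: C20H35NO3S.
DoU = (2C + 2 + N − H − X) / 2, where X is the halogen count and O/S are ignored.
    = (2·20 + 2 + 1 − 35 − 0) / 2 = 8 / 2 = 4.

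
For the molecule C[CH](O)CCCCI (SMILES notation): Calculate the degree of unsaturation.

Molecular formula: C6H13IO.
DoU = (2C + 2 + N − H − X) / 2, where X is the halogen count and O/S are ignored.
    = (2·6 + 2 + 0 − 13 − 1) / 2 = 0 / 2 = 0.

0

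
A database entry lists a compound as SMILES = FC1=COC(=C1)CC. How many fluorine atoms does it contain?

Scan the SMILES for F atoms (remember two-letter symbols like Cl and Br are single atoms).
Fluorine count: 1.

1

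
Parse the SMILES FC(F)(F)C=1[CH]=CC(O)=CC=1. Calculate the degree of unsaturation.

Molecular formula: C7H5F3O.
DoU = (2C + 2 + N − H − X) / 2, where X is the halogen count and O/S are ignored.
    = (2·7 + 2 + 0 − 5 − 3) / 2 = 8 / 2 = 4.

4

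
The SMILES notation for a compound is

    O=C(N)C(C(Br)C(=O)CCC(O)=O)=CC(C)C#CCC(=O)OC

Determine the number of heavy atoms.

23

Every atom symbol written in the SMILES (organic subset) is one heavy atom; implicit H are not written.
Heavy atoms by element → Br:1, C:15, N:1, O:6.
Total: 23.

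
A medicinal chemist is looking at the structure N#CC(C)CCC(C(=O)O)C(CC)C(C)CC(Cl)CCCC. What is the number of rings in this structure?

0

In SMILES, each pair of matching ring-closure digits denotes one ring-closing bond; the number of such bonds equals the number of independent rings.
Ring-closure bonds here: 0.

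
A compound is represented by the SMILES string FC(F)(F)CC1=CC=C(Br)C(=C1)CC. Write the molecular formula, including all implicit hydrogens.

C10H10BrF3

Walk through each heavy atom and fill implicit hydrogens from standard valence (C 4, N 3, O 2, S 2, halogen 1):
  atom 1: F (halogen, monovalent) → 0 H
  atom 2: C, bond orders sum to 4 (valence 4) → 0 H
  atom 3: F (halogen, monovalent) → 0 H
  atom 4: F (halogen, monovalent) → 0 H
  atom 5: C, bond orders sum to 2 (valence 4) → 2 H
  atom 6: C, bond orders sum to 4 (valence 4) → 0 H
  atom 7: C, bond orders sum to 3 (valence 4) → 1 H
  atom 8: C, bond orders sum to 3 (valence 4) → 1 H
  atom 9: C, bond orders sum to 4 (valence 4) → 0 H
  atom 10: Br (halogen, monovalent) → 0 H
  atom 11: C, bond orders sum to 4 (valence 4) → 0 H
  atom 12: C, bond orders sum to 3 (valence 4) → 1 H
  atom 13: C, bond orders sum to 2 (valence 4) → 2 H
  atom 14: C, bond orders sum to 1 (valence 4) → 3 H
Totals → C:10, H:10, Br:1, F:3.
In Hill order: C10H10BrF3.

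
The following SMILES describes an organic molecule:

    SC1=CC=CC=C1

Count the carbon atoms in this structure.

Count every carbon token in the SMILES (each C, including those in ring-closure positions and inside branches).
Carbon count: 6.

6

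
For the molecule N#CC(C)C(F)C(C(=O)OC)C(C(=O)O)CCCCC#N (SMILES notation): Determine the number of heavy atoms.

21

Every atom symbol written in the SMILES (organic subset) is one heavy atom; implicit H are not written.
Heavy atoms by element → C:14, F:1, N:2, O:4.
Total: 21.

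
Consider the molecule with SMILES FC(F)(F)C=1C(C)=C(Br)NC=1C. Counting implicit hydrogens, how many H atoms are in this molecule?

Walk through each heavy atom and fill implicit hydrogens from standard valence (C 4, N 3, O 2, S 2, halogen 1):
  atom 1: F (halogen, monovalent) → 0 H
  atom 2: C, bond orders sum to 4 (valence 4) → 0 H
  atom 3: F (halogen, monovalent) → 0 H
  atom 4: F (halogen, monovalent) → 0 H
  atom 5: C, bond orders sum to 4 (valence 4) → 0 H
  atom 6: C, bond orders sum to 4 (valence 4) → 0 H
  atom 7: C, bond orders sum to 1 (valence 4) → 3 H
  atom 8: C, bond orders sum to 4 (valence 4) → 0 H
  atom 9: Br (halogen, monovalent) → 0 H
  atom 10: N, bond orders sum to 2 (valence 3) → 1 H
  atom 11: C, bond orders sum to 4 (valence 4) → 0 H
  atom 12: C, bond orders sum to 1 (valence 4) → 3 H
Total hydrogens: 7.

7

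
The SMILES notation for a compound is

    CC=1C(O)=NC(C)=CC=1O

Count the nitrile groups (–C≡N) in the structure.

Scan the SMILES for the nitrile motif — none present.
Groups that are present: 2 hydroxyl.

0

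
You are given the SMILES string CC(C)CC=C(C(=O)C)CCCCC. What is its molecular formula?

Walk through each heavy atom and fill implicit hydrogens from standard valence (C 4, N 3, O 2, S 2, halogen 1):
  atom 1: C, bond orders sum to 1 (valence 4) → 3 H
  atom 2: C, bond orders sum to 3 (valence 4) → 1 H
  atom 3: C, bond orders sum to 1 (valence 4) → 3 H
  atom 4: C, bond orders sum to 2 (valence 4) → 2 H
  atom 5: C, bond orders sum to 3 (valence 4) → 1 H
  atom 6: C, bond orders sum to 4 (valence 4) → 0 H
  atom 7: C, bond orders sum to 4 (valence 4) → 0 H
  atom 8: O, bond orders sum to 2 (valence 2) → 0 H
  atom 9: C, bond orders sum to 1 (valence 4) → 3 H
  atom 10: C, bond orders sum to 2 (valence 4) → 2 H
  atom 11: C, bond orders sum to 2 (valence 4) → 2 H
  atom 12: C, bond orders sum to 2 (valence 4) → 2 H
  atom 13: C, bond orders sum to 2 (valence 4) → 2 H
  atom 14: C, bond orders sum to 1 (valence 4) → 3 H
Totals → C:13, H:24, O:1.
In Hill order: C13H24O.

C13H24O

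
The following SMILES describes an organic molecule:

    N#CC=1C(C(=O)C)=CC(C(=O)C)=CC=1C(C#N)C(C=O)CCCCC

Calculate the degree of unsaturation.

Molecular formula: C20H22N2O3.
DoU = (2C + 2 + N − H − X) / 2, where X is the halogen count and O/S are ignored.
    = (2·20 + 2 + 2 − 22 − 0) / 2 = 22 / 2 = 11.

11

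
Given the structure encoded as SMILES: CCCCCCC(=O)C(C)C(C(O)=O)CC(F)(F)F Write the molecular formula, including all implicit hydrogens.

C13H21F3O3

Walk through each heavy atom and fill implicit hydrogens from standard valence (C 4, N 3, O 2, S 2, halogen 1):
  atom 1: C, bond orders sum to 1 (valence 4) → 3 H
  atom 2: C, bond orders sum to 2 (valence 4) → 2 H
  atom 3: C, bond orders sum to 2 (valence 4) → 2 H
  atom 4: C, bond orders sum to 2 (valence 4) → 2 H
  atom 5: C, bond orders sum to 2 (valence 4) → 2 H
  atom 6: C, bond orders sum to 2 (valence 4) → 2 H
  atom 7: C, bond orders sum to 4 (valence 4) → 0 H
  atom 8: O, bond orders sum to 2 (valence 2) → 0 H
  atom 9: C, bond orders sum to 3 (valence 4) → 1 H
  atom 10: C, bond orders sum to 1 (valence 4) → 3 H
  atom 11: C, bond orders sum to 3 (valence 4) → 1 H
  atom 12: C, bond orders sum to 4 (valence 4) → 0 H
  atom 13: O, bond orders sum to 1 (valence 2) → 1 H
  atom 14: O, bond orders sum to 2 (valence 2) → 0 H
  atom 15: C, bond orders sum to 2 (valence 4) → 2 H
  atom 16: C, bond orders sum to 4 (valence 4) → 0 H
  atom 17: F (halogen, monovalent) → 0 H
  atom 18: F (halogen, monovalent) → 0 H
  atom 19: F (halogen, monovalent) → 0 H
Totals → C:13, H:21, F:3, O:3.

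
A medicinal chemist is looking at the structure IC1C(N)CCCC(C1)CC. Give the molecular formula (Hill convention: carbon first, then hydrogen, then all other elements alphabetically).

C9H18IN

Walk through each heavy atom and fill implicit hydrogens from standard valence (C 4, N 3, O 2, S 2, halogen 1):
  atom 1: I (halogen, monovalent) → 0 H
  atom 2: C, bond orders sum to 3 (valence 4) → 1 H
  atom 3: C, bond orders sum to 3 (valence 4) → 1 H
  atom 4: N, bond orders sum to 1 (valence 3) → 2 H
  atom 5: C, bond orders sum to 2 (valence 4) → 2 H
  atom 6: C, bond orders sum to 2 (valence 4) → 2 H
  atom 7: C, bond orders sum to 2 (valence 4) → 2 H
  atom 8: C, bond orders sum to 3 (valence 4) → 1 H
  atom 9: C, bond orders sum to 2 (valence 4) → 2 H
  atom 10: C, bond orders sum to 2 (valence 4) → 2 H
  atom 11: C, bond orders sum to 1 (valence 4) → 3 H
Totals → C:9, H:18, I:1, N:1.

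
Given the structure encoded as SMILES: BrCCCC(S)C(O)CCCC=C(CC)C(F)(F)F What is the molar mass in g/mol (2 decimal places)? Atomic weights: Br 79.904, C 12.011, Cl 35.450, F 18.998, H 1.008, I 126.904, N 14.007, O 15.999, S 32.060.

363.28 g/mol

First, the molecular formula is C13H22BrF3OS (counting implicit H from valence).
  Br: 1 × 79.904 = 79.904
  C: 13 × 12.011 = 156.143
  F: 3 × 18.998 = 56.994
  H: 22 × 1.008 = 22.176
  O: 1 × 15.999 = 15.999
  S: 1 × 32.060 = 32.060
Sum: 1×79.904 + 13×12.011 + 3×18.998 + 22×1.008 + 1×15.999 + 1×32.060 = 363.276 → 363.28 g/mol.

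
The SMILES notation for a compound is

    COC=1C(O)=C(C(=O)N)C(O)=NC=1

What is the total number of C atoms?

7

Count every carbon token in the SMILES (each C, including those in ring-closure positions and inside branches).
Carbon count: 7.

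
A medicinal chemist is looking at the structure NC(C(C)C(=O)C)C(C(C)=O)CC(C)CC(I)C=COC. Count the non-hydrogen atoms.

21

Every atom symbol written in the SMILES (organic subset) is one heavy atom; implicit H are not written.
Heavy atoms by element → C:16, I:1, N:1, O:3.
Total: 21.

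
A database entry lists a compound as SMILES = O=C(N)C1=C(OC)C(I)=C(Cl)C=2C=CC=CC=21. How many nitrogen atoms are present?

Scan the SMILES for N atoms (remember two-letter symbols like Cl and Br are single atoms).
Nitrogen count: 1.

1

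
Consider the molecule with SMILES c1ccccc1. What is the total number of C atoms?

6

Count every carbon token in the SMILES (each C, including those in ring-closure positions and inside branches).
Carbon count: 6.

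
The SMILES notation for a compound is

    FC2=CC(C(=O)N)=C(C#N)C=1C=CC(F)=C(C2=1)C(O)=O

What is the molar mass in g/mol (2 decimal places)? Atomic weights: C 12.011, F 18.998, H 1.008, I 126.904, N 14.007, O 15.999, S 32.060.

First, the molecular formula is C13H6F2N2O3 (counting implicit H from valence).
  C: 13 × 12.011 = 156.143
  F: 2 × 18.998 = 37.996
  H: 6 × 1.008 = 6.048
  N: 2 × 14.007 = 28.014
  O: 3 × 15.999 = 47.997
Sum: 13×12.011 + 2×18.998 + 6×1.008 + 2×14.007 + 3×15.999 = 276.198 → 276.20 g/mol.

276.20 g/mol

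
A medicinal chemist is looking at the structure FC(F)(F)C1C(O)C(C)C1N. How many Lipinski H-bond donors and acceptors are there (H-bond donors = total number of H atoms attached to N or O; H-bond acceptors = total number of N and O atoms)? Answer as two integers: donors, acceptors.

Donors: find every N or O and count the H atoms it carries.
  atom 7 (O): bond orders sum to 1 → 1 H
  atom 11 (N): bond orders sum to 1 → 2 H
Lipinski HBD = 3.
Acceptors: N atoms = 1, O atoms = 1 → HBA = 2.

3, 2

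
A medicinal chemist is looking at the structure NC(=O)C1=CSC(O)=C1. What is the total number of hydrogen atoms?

5

Walk through each heavy atom and fill implicit hydrogens from standard valence (C 4, N 3, O 2, S 2, halogen 1):
  atom 1: N, bond orders sum to 1 (valence 3) → 2 H
  atom 2: C, bond orders sum to 4 (valence 4) → 0 H
  atom 3: O, bond orders sum to 2 (valence 2) → 0 H
  atom 4: C, bond orders sum to 4 (valence 4) → 0 H
  atom 5: C, bond orders sum to 3 (valence 4) → 1 H
  atom 6: S, bond orders sum to 2 (valence 2) → 0 H
  atom 7: C, bond orders sum to 4 (valence 4) → 0 H
  atom 8: O, bond orders sum to 1 (valence 2) → 1 H
  atom 9: C, bond orders sum to 3 (valence 4) → 1 H
Total hydrogens: 5.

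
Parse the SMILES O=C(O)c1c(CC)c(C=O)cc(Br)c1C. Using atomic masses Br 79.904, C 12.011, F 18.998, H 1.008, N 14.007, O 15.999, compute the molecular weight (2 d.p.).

271.11 g/mol

First, the molecular formula is C11H11BrO3 (counting implicit H from valence).
  Br: 1 × 79.904 = 79.904
  C: 11 × 12.011 = 132.121
  H: 11 × 1.008 = 11.088
  O: 3 × 15.999 = 47.997
Sum: 1×79.904 + 11×12.011 + 11×1.008 + 3×15.999 = 271.110 → 271.11 g/mol.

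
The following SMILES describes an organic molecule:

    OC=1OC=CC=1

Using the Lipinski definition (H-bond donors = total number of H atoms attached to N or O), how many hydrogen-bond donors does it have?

Donors: find every N or O and count the H atoms it carries.
  atom 1 (O): bond orders sum to 1 → 1 H
  atom 3 (O): bond orders sum to 2 → 0 H
Lipinski HBD = 1.

1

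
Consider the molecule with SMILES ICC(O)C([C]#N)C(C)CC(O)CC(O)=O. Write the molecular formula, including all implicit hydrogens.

C10H16INO4

Walk through each heavy atom and fill implicit hydrogens from standard valence (C 4, N 3, O 2, S 2, halogen 1):
  atom 1: I (halogen, monovalent) → 0 H
  atom 2: C, bond orders sum to 2 (valence 4) → 2 H
  atom 3: C, bond orders sum to 3 (valence 4) → 1 H
  atom 4: O, bond orders sum to 1 (valence 2) → 1 H
  atom 5: C, bond orders sum to 3 (valence 4) → 1 H
  atom 6: C with explicit H count 0
  atom 7: N, bond orders sum to 3 (valence 3) → 0 H
  atom 8: C, bond orders sum to 3 (valence 4) → 1 H
  atom 9: C, bond orders sum to 1 (valence 4) → 3 H
  atom 10: C, bond orders sum to 2 (valence 4) → 2 H
  atom 11: C, bond orders sum to 3 (valence 4) → 1 H
  atom 12: O, bond orders sum to 1 (valence 2) → 1 H
  atom 13: C, bond orders sum to 2 (valence 4) → 2 H
  atom 14: C, bond orders sum to 4 (valence 4) → 0 H
  atom 15: O, bond orders sum to 1 (valence 2) → 1 H
  atom 16: O, bond orders sum to 2 (valence 2) → 0 H
Totals → C:10, H:16, I:1, N:1, O:4.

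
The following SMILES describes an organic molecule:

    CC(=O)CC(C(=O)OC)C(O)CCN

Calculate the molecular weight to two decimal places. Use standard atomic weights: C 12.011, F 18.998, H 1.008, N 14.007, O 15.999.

203.24 g/mol

First, the molecular formula is C9H17NO4 (counting implicit H from valence).
  C: 9 × 12.011 = 108.099
  H: 17 × 1.008 = 17.136
  N: 1 × 14.007 = 14.007
  O: 4 × 15.999 = 63.996
Sum: 9×12.011 + 17×1.008 + 1×14.007 + 4×15.999 = 203.238 → 203.24 g/mol.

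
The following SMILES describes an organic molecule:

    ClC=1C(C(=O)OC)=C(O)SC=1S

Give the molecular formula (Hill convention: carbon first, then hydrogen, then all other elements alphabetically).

Walk through each heavy atom and fill implicit hydrogens from standard valence (C 4, N 3, O 2, S 2, halogen 1):
  atom 1: Cl (halogen, monovalent) → 0 H
  atom 2: C, bond orders sum to 4 (valence 4) → 0 H
  atom 3: C, bond orders sum to 4 (valence 4) → 0 H
  atom 4: C, bond orders sum to 4 (valence 4) → 0 H
  atom 5: O, bond orders sum to 2 (valence 2) → 0 H
  atom 6: O, bond orders sum to 2 (valence 2) → 0 H
  atom 7: C, bond orders sum to 1 (valence 4) → 3 H
  atom 8: C, bond orders sum to 4 (valence 4) → 0 H
  atom 9: O, bond orders sum to 1 (valence 2) → 1 H
  atom 10: S, bond orders sum to 2 (valence 2) → 0 H
  atom 11: C, bond orders sum to 4 (valence 4) → 0 H
  atom 12: S, bond orders sum to 1 (valence 2) → 1 H
Totals → C:6, H:5, Cl:1, O:3, S:2.
In Hill order: C6H5ClO3S2.

C6H5ClO3S2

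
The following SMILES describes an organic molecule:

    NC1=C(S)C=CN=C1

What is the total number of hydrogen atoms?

Walk through each heavy atom and fill implicit hydrogens from standard valence (C 4, N 3, O 2, S 2, halogen 1):
  atom 1: N, bond orders sum to 1 (valence 3) → 2 H
  atom 2: C, bond orders sum to 4 (valence 4) → 0 H
  atom 3: C, bond orders sum to 4 (valence 4) → 0 H
  atom 4: S, bond orders sum to 1 (valence 2) → 1 H
  atom 5: C, bond orders sum to 3 (valence 4) → 1 H
  atom 6: C, bond orders sum to 3 (valence 4) → 1 H
  atom 7: N, bond orders sum to 3 (valence 3) → 0 H
  atom 8: C, bond orders sum to 3 (valence 4) → 1 H
Total hydrogens: 6.

6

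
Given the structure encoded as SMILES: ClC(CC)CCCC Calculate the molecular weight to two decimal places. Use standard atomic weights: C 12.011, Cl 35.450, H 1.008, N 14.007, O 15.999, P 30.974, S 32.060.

134.65 g/mol

First, the molecular formula is C7H15Cl (counting implicit H from valence).
  C: 7 × 12.011 = 84.077
  Cl: 1 × 35.450 = 35.450
  H: 15 × 1.008 = 15.120
Sum: 7×12.011 + 1×35.450 + 15×1.008 = 134.647 → 134.65 g/mol.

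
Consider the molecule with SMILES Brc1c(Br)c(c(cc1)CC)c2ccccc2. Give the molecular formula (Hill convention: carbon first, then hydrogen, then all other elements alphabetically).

Walk through each heavy atom and fill implicit hydrogens from standard valence (C 4, N 3, O 2, S 2, halogen 1); for lowercase aromatic atoms, an aromatic c carries 1 H when it has two neighbours and 0 H with three, and aromatic n carries 0 H:
  atom 1: Br (halogen, monovalent) → 0 H
  atom 2: aromatic c, 3 neighbours → 0 H
  atom 3: aromatic c, 3 neighbours → 0 H
  atom 4: Br (halogen, monovalent) → 0 H
  atom 5: aromatic c, 3 neighbours → 0 H
  atom 6: aromatic c, 3 neighbours → 0 H
  atom 7: aromatic c, 2 neighbours → 1 H
  atom 8: aromatic c, 2 neighbours → 1 H
  atom 9: C, bond orders sum to 2 (valence 4) → 2 H
  atom 10: C, bond orders sum to 1 (valence 4) → 3 H
  atom 11: aromatic c, 3 neighbours → 0 H
  atom 12: aromatic c, 2 neighbours → 1 H
  atom 13: aromatic c, 2 neighbours → 1 H
  atom 14: aromatic c, 2 neighbours → 1 H
  atom 15: aromatic c, 2 neighbours → 1 H
  atom 16: aromatic c, 2 neighbours → 1 H
Totals → C:14, H:12, Br:2.
In Hill order: C14H12Br2.

C14H12Br2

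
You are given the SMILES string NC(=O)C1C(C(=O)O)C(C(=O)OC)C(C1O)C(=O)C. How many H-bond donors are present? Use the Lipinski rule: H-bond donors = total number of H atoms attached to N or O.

Donors: find every N or O and count the H atoms it carries.
  atom 1 (N): bond orders sum to 1 → 2 H
  atom 3 (O): bond orders sum to 2 → 0 H
  atom 7 (O): bond orders sum to 2 → 0 H
  atom 8 (O): bond orders sum to 1 → 1 H
  atom 11 (O): bond orders sum to 2 → 0 H
  atom 12 (O): bond orders sum to 2 → 0 H
  atom 16 (O): bond orders sum to 1 → 1 H
  atom 18 (O): bond orders sum to 2 → 0 H
Lipinski HBD = 4.

4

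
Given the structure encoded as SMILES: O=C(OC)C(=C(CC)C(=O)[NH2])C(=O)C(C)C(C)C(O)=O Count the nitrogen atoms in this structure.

Scan the SMILES for N atoms (remember two-letter symbols like Cl and Br are single atoms).
Nitrogen count: 1.

1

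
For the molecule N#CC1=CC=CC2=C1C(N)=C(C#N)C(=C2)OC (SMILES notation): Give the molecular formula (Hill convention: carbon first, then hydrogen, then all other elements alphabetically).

Walk through each heavy atom and fill implicit hydrogens from standard valence (C 4, N 3, O 2, S 2, halogen 1):
  atom 1: N, bond orders sum to 3 (valence 3) → 0 H
  atom 2: C, bond orders sum to 4 (valence 4) → 0 H
  atom 3: C, bond orders sum to 4 (valence 4) → 0 H
  atom 4: C, bond orders sum to 3 (valence 4) → 1 H
  atom 5: C, bond orders sum to 3 (valence 4) → 1 H
  atom 6: C, bond orders sum to 3 (valence 4) → 1 H
  atom 7: C, bond orders sum to 4 (valence 4) → 0 H
  atom 8: C, bond orders sum to 4 (valence 4) → 0 H
  atom 9: C, bond orders sum to 4 (valence 4) → 0 H
  atom 10: N, bond orders sum to 1 (valence 3) → 2 H
  atom 11: C, bond orders sum to 4 (valence 4) → 0 H
  atom 12: C, bond orders sum to 4 (valence 4) → 0 H
  atom 13: N, bond orders sum to 3 (valence 3) → 0 H
  atom 14: C, bond orders sum to 4 (valence 4) → 0 H
  atom 15: C, bond orders sum to 3 (valence 4) → 1 H
  atom 16: O, bond orders sum to 2 (valence 2) → 0 H
  atom 17: C, bond orders sum to 1 (valence 4) → 3 H
Totals → C:13, H:9, N:3, O:1.
In Hill order: C13H9N3O.

C13H9N3O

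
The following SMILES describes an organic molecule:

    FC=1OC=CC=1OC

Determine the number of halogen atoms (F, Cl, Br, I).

1

Halogen atoms appear at heavy-atom position 1 (1×F).
Other groups present: 1 ether.
Halogen count: 1.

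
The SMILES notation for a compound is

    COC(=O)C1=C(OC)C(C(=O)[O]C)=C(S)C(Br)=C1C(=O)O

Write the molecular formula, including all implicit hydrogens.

C12H11BrO7S

Walk through each heavy atom and fill implicit hydrogens from standard valence (C 4, N 3, O 2, S 2, halogen 1):
  atom 1: C, bond orders sum to 1 (valence 4) → 3 H
  atom 2: O, bond orders sum to 2 (valence 2) → 0 H
  atom 3: C, bond orders sum to 4 (valence 4) → 0 H
  atom 4: O, bond orders sum to 2 (valence 2) → 0 H
  atom 5: C, bond orders sum to 4 (valence 4) → 0 H
  atom 6: C, bond orders sum to 4 (valence 4) → 0 H
  atom 7: O, bond orders sum to 2 (valence 2) → 0 H
  atom 8: C, bond orders sum to 1 (valence 4) → 3 H
  atom 9: C, bond orders sum to 4 (valence 4) → 0 H
  atom 10: C, bond orders sum to 4 (valence 4) → 0 H
  atom 11: O, bond orders sum to 2 (valence 2) → 0 H
  atom 12: O with explicit H count 0
  atom 13: C, bond orders sum to 1 (valence 4) → 3 H
  atom 14: C, bond orders sum to 4 (valence 4) → 0 H
  atom 15: S, bond orders sum to 1 (valence 2) → 1 H
  atom 16: C, bond orders sum to 4 (valence 4) → 0 H
  atom 17: Br (halogen, monovalent) → 0 H
  atom 18: C, bond orders sum to 4 (valence 4) → 0 H
  atom 19: C, bond orders sum to 4 (valence 4) → 0 H
  atom 20: O, bond orders sum to 2 (valence 2) → 0 H
  atom 21: O, bond orders sum to 1 (valence 2) → 1 H
Totals → C:12, H:11, Br:1, O:7, S:1.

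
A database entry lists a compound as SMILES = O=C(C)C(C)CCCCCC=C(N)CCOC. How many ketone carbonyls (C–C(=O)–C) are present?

1

The ketone motif appears at heavy-atom position 2 in the SMILES.
Other groups present: 1 alkene, 1 ether, 1 primary amine.
Ketone count: 1.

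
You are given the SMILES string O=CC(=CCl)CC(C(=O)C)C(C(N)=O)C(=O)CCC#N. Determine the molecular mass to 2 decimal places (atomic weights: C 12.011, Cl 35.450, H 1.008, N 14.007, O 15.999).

298.72 g/mol

First, the molecular formula is C13H15ClN2O4 (counting implicit H from valence).
  C: 13 × 12.011 = 156.143
  Cl: 1 × 35.450 = 35.450
  H: 15 × 1.008 = 15.120
  N: 2 × 14.007 = 28.014
  O: 4 × 15.999 = 63.996
Sum: 13×12.011 + 1×35.450 + 15×1.008 + 2×14.007 + 4×15.999 = 298.723 → 298.72 g/mol.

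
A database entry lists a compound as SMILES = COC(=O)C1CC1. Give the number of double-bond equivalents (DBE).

Degree of unsaturation = (number of rings) + (number of π bonds).
Ring closures in the SMILES: 1.
π bonds: 1 double bond (each 1 DoU) → 1 DoU from unsaturation.
Total DoU = 1 + 1 = 2.

2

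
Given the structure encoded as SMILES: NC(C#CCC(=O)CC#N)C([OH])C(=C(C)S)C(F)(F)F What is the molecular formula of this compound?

Walk through each heavy atom and fill implicit hydrogens from standard valence (C 4, N 3, O 2, S 2, halogen 1):
  atom 1: N, bond orders sum to 1 (valence 3) → 2 H
  atom 2: C, bond orders sum to 3 (valence 4) → 1 H
  atom 3: C, bond orders sum to 4 (valence 4) → 0 H
  atom 4: C, bond orders sum to 4 (valence 4) → 0 H
  atom 5: C, bond orders sum to 2 (valence 4) → 2 H
  atom 6: C, bond orders sum to 4 (valence 4) → 0 H
  atom 7: O, bond orders sum to 2 (valence 2) → 0 H
  atom 8: C, bond orders sum to 2 (valence 4) → 2 H
  atom 9: C, bond orders sum to 4 (valence 4) → 0 H
  atom 10: N, bond orders sum to 3 (valence 3) → 0 H
  atom 11: C, bond orders sum to 3 (valence 4) → 1 H
  atom 12: O with explicit H count 1
  atom 13: C, bond orders sum to 4 (valence 4) → 0 H
  atom 14: C, bond orders sum to 4 (valence 4) → 0 H
  atom 15: C, bond orders sum to 1 (valence 4) → 3 H
  atom 16: S, bond orders sum to 1 (valence 2) → 1 H
  atom 17: C, bond orders sum to 4 (valence 4) → 0 H
  atom 18: F (halogen, monovalent) → 0 H
  atom 19: F (halogen, monovalent) → 0 H
  atom 20: F (halogen, monovalent) → 0 H
Totals → C:12, H:13, F:3, N:2, O:2, S:1.

C12H13F3N2O2S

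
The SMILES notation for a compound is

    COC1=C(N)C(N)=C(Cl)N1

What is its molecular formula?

C5H8ClN3O

Walk through each heavy atom and fill implicit hydrogens from standard valence (C 4, N 3, O 2, S 2, halogen 1):
  atom 1: C, bond orders sum to 1 (valence 4) → 3 H
  atom 2: O, bond orders sum to 2 (valence 2) → 0 H
  atom 3: C, bond orders sum to 4 (valence 4) → 0 H
  atom 4: C, bond orders sum to 4 (valence 4) → 0 H
  atom 5: N, bond orders sum to 1 (valence 3) → 2 H
  atom 6: C, bond orders sum to 4 (valence 4) → 0 H
  atom 7: N, bond orders sum to 1 (valence 3) → 2 H
  atom 8: C, bond orders sum to 4 (valence 4) → 0 H
  atom 9: Cl (halogen, monovalent) → 0 H
  atom 10: N, bond orders sum to 2 (valence 3) → 1 H
Totals → C:5, H:8, Cl:1, N:3, O:1.
In Hill order: C5H8ClN3O.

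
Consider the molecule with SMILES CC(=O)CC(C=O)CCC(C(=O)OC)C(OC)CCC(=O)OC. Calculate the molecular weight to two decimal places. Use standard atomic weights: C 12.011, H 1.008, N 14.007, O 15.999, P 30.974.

330.38 g/mol

First, the molecular formula is C16H26O7 (counting implicit H from valence).
  C: 16 × 12.011 = 192.176
  H: 26 × 1.008 = 26.208
  O: 7 × 15.999 = 111.993
Sum: 16×12.011 + 26×1.008 + 7×15.999 = 330.377 → 330.38 g/mol.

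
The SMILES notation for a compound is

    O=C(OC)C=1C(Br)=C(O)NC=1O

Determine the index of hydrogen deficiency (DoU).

Degree of unsaturation = (number of rings) + (number of π bonds).
Ring closures in the SMILES: 1.
π bonds: 3 double bonds (each 1 DoU) → 3 DoU from unsaturation.
Total DoU = 1 + 3 = 4.

4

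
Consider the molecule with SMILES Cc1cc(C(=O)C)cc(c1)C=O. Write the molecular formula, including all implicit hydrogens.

C10H10O2

Walk through each heavy atom and fill implicit hydrogens from standard valence (C 4, N 3, O 2, S 2, halogen 1); for lowercase aromatic atoms, an aromatic c carries 1 H when it has two neighbours and 0 H with three, and aromatic n carries 0 H:
  atom 1: C, bond orders sum to 1 (valence 4) → 3 H
  atom 2: aromatic c, 3 neighbours → 0 H
  atom 3: aromatic c, 2 neighbours → 1 H
  atom 4: aromatic c, 3 neighbours → 0 H
  atom 5: C, bond orders sum to 4 (valence 4) → 0 H
  atom 6: O, bond orders sum to 2 (valence 2) → 0 H
  atom 7: C, bond orders sum to 1 (valence 4) → 3 H
  atom 8: aromatic c, 2 neighbours → 1 H
  atom 9: aromatic c, 3 neighbours → 0 H
  atom 10: aromatic c, 2 neighbours → 1 H
  atom 11: C, bond orders sum to 3 (valence 4) → 1 H
  atom 12: O, bond orders sum to 2 (valence 2) → 0 H
Totals → C:10, H:10, O:2.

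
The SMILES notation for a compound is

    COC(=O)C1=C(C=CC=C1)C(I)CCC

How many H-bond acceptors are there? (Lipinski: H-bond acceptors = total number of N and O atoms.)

N atoms: 0; O atoms: 2.
Lipinski HBA = 0 + 2 = 2.

2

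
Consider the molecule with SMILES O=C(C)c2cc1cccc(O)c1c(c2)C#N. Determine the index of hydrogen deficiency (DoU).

Molecular formula: C13H9NO2.
DoU = (2C + 2 + N − H − X) / 2, where X is the halogen count and O/S are ignored.
    = (2·13 + 2 + 1 − 9 − 0) / 2 = 20 / 2 = 10.

10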